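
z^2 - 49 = (z - 7)*(z + 7)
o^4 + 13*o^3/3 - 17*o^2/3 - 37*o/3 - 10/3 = (o - 2)*(o + 1/3)*(o + 1)*(o + 5)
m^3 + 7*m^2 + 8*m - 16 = (m - 1)*(m + 4)^2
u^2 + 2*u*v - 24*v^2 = (u - 4*v)*(u + 6*v)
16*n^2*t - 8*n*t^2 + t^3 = t*(-4*n + t)^2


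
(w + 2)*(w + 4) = w^2 + 6*w + 8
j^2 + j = j*(j + 1)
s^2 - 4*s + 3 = (s - 3)*(s - 1)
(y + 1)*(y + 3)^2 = y^3 + 7*y^2 + 15*y + 9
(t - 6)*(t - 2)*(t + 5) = t^3 - 3*t^2 - 28*t + 60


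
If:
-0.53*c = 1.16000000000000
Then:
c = -2.19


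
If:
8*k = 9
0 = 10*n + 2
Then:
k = 9/8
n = -1/5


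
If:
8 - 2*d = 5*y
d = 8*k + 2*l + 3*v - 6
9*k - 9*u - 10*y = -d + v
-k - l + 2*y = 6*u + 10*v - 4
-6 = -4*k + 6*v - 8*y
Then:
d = 4 - 5*y/2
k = 41*y/296 + 75/148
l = 587/148 - 1167*y/296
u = 455/444 - 417*y/296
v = 211*y/148 - 49/74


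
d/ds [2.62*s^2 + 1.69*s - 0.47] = 5.24*s + 1.69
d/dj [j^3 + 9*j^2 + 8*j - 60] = 3*j^2 + 18*j + 8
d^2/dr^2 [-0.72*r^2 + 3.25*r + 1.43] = -1.44000000000000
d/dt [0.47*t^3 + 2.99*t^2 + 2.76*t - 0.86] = 1.41*t^2 + 5.98*t + 2.76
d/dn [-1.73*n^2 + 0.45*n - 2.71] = 0.45 - 3.46*n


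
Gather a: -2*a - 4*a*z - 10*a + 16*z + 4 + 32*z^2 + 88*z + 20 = a*(-4*z - 12) + 32*z^2 + 104*z + 24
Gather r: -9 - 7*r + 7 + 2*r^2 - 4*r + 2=2*r^2 - 11*r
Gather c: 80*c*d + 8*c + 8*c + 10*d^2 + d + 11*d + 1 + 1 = c*(80*d + 16) + 10*d^2 + 12*d + 2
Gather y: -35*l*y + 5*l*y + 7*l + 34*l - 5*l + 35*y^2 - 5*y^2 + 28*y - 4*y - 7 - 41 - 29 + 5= 36*l + 30*y^2 + y*(24 - 30*l) - 72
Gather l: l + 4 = l + 4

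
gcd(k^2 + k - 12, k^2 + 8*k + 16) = k + 4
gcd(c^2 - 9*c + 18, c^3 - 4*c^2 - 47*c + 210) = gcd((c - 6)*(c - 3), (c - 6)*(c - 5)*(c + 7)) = c - 6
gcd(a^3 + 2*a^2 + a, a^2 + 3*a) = a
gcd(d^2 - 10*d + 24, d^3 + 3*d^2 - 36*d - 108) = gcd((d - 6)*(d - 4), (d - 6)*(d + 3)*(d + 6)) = d - 6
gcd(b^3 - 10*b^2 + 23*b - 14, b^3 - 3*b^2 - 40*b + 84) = b^2 - 9*b + 14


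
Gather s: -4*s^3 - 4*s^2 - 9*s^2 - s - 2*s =-4*s^3 - 13*s^2 - 3*s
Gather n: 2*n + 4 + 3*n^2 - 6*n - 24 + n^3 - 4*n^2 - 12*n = n^3 - n^2 - 16*n - 20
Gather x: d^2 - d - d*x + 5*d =d^2 - d*x + 4*d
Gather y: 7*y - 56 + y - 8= 8*y - 64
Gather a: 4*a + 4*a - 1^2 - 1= 8*a - 2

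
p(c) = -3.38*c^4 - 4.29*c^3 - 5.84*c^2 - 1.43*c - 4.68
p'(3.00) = -517.34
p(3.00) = -451.14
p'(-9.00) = 8917.30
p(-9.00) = -19513.62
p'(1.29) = -66.94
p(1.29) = -34.81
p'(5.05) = -2129.84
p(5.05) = -2911.61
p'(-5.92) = 2421.73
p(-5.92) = -3462.30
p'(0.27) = -5.79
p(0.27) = -5.59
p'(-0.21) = 0.58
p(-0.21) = -4.60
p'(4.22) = -1295.96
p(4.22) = -1509.05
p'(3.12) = -573.77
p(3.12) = -516.57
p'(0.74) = -22.60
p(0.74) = -11.69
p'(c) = -13.52*c^3 - 12.87*c^2 - 11.68*c - 1.43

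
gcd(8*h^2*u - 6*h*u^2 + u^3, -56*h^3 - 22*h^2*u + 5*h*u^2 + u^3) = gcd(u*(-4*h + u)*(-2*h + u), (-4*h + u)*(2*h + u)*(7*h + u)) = -4*h + u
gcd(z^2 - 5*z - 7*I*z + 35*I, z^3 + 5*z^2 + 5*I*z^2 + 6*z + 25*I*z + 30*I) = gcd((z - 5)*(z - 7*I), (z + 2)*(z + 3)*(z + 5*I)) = 1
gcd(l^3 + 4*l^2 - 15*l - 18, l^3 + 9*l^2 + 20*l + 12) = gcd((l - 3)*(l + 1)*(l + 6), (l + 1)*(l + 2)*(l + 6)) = l^2 + 7*l + 6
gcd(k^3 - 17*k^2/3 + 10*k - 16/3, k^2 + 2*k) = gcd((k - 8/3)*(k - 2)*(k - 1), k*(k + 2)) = 1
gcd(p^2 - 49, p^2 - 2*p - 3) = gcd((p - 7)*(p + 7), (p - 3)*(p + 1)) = 1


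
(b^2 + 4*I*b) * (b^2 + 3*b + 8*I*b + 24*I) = b^4 + 3*b^3 + 12*I*b^3 - 32*b^2 + 36*I*b^2 - 96*b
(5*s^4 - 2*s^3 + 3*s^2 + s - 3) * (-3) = -15*s^4 + 6*s^3 - 9*s^2 - 3*s + 9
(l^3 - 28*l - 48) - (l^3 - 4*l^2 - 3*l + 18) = 4*l^2 - 25*l - 66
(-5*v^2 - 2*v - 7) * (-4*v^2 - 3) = 20*v^4 + 8*v^3 + 43*v^2 + 6*v + 21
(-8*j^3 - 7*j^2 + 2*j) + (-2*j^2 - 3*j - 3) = -8*j^3 - 9*j^2 - j - 3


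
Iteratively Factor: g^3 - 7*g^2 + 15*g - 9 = (g - 3)*(g^2 - 4*g + 3) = (g - 3)^2*(g - 1)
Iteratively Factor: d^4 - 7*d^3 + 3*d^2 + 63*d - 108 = (d - 3)*(d^3 - 4*d^2 - 9*d + 36) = (d - 3)^2*(d^2 - d - 12) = (d - 3)^2*(d + 3)*(d - 4)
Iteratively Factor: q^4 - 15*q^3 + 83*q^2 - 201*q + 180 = (q - 3)*(q^3 - 12*q^2 + 47*q - 60) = (q - 4)*(q - 3)*(q^2 - 8*q + 15) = (q - 5)*(q - 4)*(q - 3)*(q - 3)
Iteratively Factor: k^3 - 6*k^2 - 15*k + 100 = (k + 4)*(k^2 - 10*k + 25) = (k - 5)*(k + 4)*(k - 5)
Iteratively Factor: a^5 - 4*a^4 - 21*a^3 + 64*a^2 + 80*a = (a - 4)*(a^4 - 21*a^2 - 20*a) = a*(a - 4)*(a^3 - 21*a - 20) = a*(a - 5)*(a - 4)*(a^2 + 5*a + 4) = a*(a - 5)*(a - 4)*(a + 1)*(a + 4)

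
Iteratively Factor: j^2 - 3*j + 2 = (j - 2)*(j - 1)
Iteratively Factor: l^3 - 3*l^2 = (l)*(l^2 - 3*l) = l^2*(l - 3)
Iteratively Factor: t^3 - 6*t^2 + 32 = (t + 2)*(t^2 - 8*t + 16) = (t - 4)*(t + 2)*(t - 4)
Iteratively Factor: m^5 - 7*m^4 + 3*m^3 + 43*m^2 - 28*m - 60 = (m - 5)*(m^4 - 2*m^3 - 7*m^2 + 8*m + 12) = (m - 5)*(m + 2)*(m^3 - 4*m^2 + m + 6) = (m - 5)*(m + 1)*(m + 2)*(m^2 - 5*m + 6) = (m - 5)*(m - 2)*(m + 1)*(m + 2)*(m - 3)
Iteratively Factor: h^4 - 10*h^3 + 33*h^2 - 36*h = (h)*(h^3 - 10*h^2 + 33*h - 36) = h*(h - 4)*(h^2 - 6*h + 9) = h*(h - 4)*(h - 3)*(h - 3)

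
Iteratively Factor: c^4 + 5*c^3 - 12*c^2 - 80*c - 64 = (c + 1)*(c^3 + 4*c^2 - 16*c - 64) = (c + 1)*(c + 4)*(c^2 - 16) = (c - 4)*(c + 1)*(c + 4)*(c + 4)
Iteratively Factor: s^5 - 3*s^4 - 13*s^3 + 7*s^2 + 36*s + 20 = (s + 2)*(s^4 - 5*s^3 - 3*s^2 + 13*s + 10) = (s + 1)*(s + 2)*(s^3 - 6*s^2 + 3*s + 10) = (s + 1)^2*(s + 2)*(s^2 - 7*s + 10) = (s - 2)*(s + 1)^2*(s + 2)*(s - 5)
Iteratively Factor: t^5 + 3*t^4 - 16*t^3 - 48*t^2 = (t + 4)*(t^4 - t^3 - 12*t^2) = (t + 3)*(t + 4)*(t^3 - 4*t^2) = (t - 4)*(t + 3)*(t + 4)*(t^2) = t*(t - 4)*(t + 3)*(t + 4)*(t)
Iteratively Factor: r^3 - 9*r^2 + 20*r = (r - 4)*(r^2 - 5*r) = r*(r - 4)*(r - 5)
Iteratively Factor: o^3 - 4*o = (o)*(o^2 - 4) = o*(o + 2)*(o - 2)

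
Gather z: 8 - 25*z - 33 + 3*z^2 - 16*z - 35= 3*z^2 - 41*z - 60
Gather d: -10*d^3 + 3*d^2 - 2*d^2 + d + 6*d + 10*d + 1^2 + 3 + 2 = -10*d^3 + d^2 + 17*d + 6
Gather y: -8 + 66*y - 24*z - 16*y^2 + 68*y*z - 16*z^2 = -16*y^2 + y*(68*z + 66) - 16*z^2 - 24*z - 8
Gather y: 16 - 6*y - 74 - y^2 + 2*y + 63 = -y^2 - 4*y + 5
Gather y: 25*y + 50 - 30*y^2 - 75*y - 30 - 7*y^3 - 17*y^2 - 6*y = -7*y^3 - 47*y^2 - 56*y + 20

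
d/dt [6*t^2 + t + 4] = 12*t + 1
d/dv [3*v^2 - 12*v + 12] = 6*v - 12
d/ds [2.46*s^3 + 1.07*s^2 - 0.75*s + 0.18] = 7.38*s^2 + 2.14*s - 0.75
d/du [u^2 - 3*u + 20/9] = 2*u - 3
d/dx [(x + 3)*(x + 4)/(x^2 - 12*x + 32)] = (-19*x^2 + 40*x + 368)/(x^4 - 24*x^3 + 208*x^2 - 768*x + 1024)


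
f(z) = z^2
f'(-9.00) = -18.00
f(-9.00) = 81.00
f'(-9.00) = -18.00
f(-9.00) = 81.00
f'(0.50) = 1.00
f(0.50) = 0.25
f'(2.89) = 5.78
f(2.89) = 8.35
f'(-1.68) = -3.36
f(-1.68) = 2.82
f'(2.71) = 5.42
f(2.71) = 7.34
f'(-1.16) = -2.32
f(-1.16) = 1.35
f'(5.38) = 10.76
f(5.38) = 28.94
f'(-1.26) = -2.52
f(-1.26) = 1.59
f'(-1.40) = -2.80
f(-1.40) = 1.96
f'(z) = 2*z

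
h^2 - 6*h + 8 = (h - 4)*(h - 2)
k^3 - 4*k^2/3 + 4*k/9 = k*(k - 2/3)^2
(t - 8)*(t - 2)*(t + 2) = t^3 - 8*t^2 - 4*t + 32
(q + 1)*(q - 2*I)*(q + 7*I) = q^3 + q^2 + 5*I*q^2 + 14*q + 5*I*q + 14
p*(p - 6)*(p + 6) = p^3 - 36*p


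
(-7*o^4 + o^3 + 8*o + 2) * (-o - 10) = 7*o^5 + 69*o^4 - 10*o^3 - 8*o^2 - 82*o - 20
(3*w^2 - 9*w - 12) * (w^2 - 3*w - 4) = 3*w^4 - 18*w^3 + 3*w^2 + 72*w + 48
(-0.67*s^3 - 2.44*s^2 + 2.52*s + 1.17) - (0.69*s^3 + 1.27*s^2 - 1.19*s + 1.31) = -1.36*s^3 - 3.71*s^2 + 3.71*s - 0.14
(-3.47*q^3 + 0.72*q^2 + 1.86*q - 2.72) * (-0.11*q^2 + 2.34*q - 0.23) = 0.3817*q^5 - 8.199*q^4 + 2.2783*q^3 + 4.486*q^2 - 6.7926*q + 0.6256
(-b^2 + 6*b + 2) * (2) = -2*b^2 + 12*b + 4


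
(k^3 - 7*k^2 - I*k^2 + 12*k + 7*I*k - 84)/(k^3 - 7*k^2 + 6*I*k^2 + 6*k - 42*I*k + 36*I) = (k^3 + k^2*(-7 - I) + k*(12 + 7*I) - 84)/(k^3 + k^2*(-7 + 6*I) + k*(6 - 42*I) + 36*I)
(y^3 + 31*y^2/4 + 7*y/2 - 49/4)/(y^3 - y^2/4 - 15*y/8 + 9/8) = 2*(4*y^2 + 35*y + 49)/(8*y^2 + 6*y - 9)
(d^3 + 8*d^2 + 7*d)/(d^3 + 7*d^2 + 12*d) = (d^2 + 8*d + 7)/(d^2 + 7*d + 12)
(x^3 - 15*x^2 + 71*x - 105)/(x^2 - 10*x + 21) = x - 5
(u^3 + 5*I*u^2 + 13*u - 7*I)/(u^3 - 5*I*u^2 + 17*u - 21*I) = (u^2 + 6*I*u + 7)/(u^2 - 4*I*u + 21)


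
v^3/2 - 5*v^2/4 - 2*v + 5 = (v/2 + 1)*(v - 5/2)*(v - 2)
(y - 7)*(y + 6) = y^2 - y - 42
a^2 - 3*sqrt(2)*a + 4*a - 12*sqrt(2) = (a + 4)*(a - 3*sqrt(2))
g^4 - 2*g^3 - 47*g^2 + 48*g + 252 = (g - 7)*(g - 3)*(g + 2)*(g + 6)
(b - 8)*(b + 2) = b^2 - 6*b - 16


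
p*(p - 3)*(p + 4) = p^3 + p^2 - 12*p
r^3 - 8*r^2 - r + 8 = (r - 8)*(r - 1)*(r + 1)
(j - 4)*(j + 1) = j^2 - 3*j - 4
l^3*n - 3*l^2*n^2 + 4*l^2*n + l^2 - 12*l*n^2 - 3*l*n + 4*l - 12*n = (l + 4)*(l - 3*n)*(l*n + 1)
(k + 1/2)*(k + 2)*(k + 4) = k^3 + 13*k^2/2 + 11*k + 4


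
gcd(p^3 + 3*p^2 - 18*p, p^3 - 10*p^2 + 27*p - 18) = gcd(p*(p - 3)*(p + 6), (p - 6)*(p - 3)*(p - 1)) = p - 3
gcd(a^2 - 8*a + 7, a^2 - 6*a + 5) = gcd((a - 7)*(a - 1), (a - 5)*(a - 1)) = a - 1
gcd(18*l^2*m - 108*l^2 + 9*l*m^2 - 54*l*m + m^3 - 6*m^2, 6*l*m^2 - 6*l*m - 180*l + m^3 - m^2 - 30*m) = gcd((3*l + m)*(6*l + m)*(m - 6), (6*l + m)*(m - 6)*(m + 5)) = 6*l*m - 36*l + m^2 - 6*m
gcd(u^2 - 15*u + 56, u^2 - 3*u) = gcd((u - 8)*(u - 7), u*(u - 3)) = 1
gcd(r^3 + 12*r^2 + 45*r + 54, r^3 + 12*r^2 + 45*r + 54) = r^3 + 12*r^2 + 45*r + 54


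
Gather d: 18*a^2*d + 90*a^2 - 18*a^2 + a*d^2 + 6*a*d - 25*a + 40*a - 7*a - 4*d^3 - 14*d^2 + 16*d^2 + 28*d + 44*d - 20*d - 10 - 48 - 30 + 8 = 72*a^2 + 8*a - 4*d^3 + d^2*(a + 2) + d*(18*a^2 + 6*a + 52) - 80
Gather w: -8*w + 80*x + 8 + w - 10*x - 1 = -7*w + 70*x + 7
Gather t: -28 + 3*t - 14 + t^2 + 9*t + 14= t^2 + 12*t - 28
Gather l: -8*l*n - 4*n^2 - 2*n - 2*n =-8*l*n - 4*n^2 - 4*n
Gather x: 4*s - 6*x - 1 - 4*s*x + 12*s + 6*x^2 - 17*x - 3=16*s + 6*x^2 + x*(-4*s - 23) - 4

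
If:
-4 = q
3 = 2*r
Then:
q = -4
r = 3/2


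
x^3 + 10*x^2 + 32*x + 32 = (x + 2)*(x + 4)^2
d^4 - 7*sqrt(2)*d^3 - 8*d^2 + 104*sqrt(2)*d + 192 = (d - 6*sqrt(2))*(d - 4*sqrt(2))*(d + sqrt(2))*(d + 2*sqrt(2))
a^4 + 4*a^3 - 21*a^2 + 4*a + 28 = (a - 2)^2*(a + 1)*(a + 7)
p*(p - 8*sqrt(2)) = p^2 - 8*sqrt(2)*p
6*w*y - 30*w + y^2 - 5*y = (6*w + y)*(y - 5)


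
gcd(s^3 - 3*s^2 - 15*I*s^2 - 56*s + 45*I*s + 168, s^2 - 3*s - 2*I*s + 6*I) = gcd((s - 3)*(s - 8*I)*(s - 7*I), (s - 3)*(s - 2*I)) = s - 3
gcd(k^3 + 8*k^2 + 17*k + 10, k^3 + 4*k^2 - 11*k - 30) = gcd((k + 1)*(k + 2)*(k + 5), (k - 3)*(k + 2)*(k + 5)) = k^2 + 7*k + 10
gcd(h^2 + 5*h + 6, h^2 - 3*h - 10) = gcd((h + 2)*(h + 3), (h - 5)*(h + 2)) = h + 2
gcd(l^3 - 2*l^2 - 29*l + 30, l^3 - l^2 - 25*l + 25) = l^2 + 4*l - 5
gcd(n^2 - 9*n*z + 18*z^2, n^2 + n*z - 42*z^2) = -n + 6*z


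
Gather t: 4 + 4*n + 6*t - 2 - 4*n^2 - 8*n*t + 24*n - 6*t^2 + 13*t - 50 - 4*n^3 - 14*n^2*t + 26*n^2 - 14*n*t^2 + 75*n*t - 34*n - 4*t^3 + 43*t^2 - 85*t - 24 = -4*n^3 + 22*n^2 - 6*n - 4*t^3 + t^2*(37 - 14*n) + t*(-14*n^2 + 67*n - 66) - 72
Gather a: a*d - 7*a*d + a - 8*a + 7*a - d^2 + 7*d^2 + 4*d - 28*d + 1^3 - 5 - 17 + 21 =-6*a*d + 6*d^2 - 24*d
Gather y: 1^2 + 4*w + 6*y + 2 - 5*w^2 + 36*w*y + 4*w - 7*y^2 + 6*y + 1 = -5*w^2 + 8*w - 7*y^2 + y*(36*w + 12) + 4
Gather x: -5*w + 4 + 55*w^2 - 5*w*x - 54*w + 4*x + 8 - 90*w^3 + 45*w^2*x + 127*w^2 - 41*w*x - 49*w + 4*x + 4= -90*w^3 + 182*w^2 - 108*w + x*(45*w^2 - 46*w + 8) + 16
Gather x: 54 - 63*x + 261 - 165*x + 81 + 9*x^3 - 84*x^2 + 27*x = 9*x^3 - 84*x^2 - 201*x + 396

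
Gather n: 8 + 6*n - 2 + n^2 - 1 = n^2 + 6*n + 5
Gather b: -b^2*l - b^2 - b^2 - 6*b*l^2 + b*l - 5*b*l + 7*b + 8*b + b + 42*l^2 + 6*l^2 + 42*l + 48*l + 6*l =b^2*(-l - 2) + b*(-6*l^2 - 4*l + 16) + 48*l^2 + 96*l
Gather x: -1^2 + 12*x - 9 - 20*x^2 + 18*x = -20*x^2 + 30*x - 10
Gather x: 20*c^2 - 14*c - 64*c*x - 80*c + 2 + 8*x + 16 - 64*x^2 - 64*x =20*c^2 - 94*c - 64*x^2 + x*(-64*c - 56) + 18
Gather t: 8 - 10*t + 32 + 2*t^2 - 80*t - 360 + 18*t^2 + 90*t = 20*t^2 - 320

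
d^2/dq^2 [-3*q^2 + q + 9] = -6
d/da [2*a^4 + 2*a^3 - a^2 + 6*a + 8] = 8*a^3 + 6*a^2 - 2*a + 6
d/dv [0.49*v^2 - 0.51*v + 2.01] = 0.98*v - 0.51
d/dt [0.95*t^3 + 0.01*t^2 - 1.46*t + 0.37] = 2.85*t^2 + 0.02*t - 1.46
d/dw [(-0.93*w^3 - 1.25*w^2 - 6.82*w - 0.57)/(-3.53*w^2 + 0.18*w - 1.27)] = (3.2829*w^4 - 0.3348*w^3 - 20.7563*w^2 - 0.8492*w + 8.764)/(12.4609*w^4 - 1.2708*w^3 + 8.9986*w^2 - 0.4572*w + 1.6129)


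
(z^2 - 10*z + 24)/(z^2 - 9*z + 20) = (z - 6)/(z - 5)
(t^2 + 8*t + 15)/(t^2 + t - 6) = (t + 5)/(t - 2)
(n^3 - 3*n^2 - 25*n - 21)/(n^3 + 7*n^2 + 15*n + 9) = (n - 7)/(n + 3)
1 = 1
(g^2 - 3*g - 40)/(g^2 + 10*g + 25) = (g - 8)/(g + 5)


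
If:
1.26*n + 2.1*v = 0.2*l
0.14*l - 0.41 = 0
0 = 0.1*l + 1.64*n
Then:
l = 2.93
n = -0.18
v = 0.39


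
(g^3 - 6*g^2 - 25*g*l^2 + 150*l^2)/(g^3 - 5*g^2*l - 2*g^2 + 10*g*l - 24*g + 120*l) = (g + 5*l)/(g + 4)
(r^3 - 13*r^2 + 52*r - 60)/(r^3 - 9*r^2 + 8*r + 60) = (r - 2)/(r + 2)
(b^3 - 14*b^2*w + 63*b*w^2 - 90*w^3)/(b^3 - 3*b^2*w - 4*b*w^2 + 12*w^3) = (-b^2 + 11*b*w - 30*w^2)/(-b^2 + 4*w^2)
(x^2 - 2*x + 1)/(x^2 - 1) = (x - 1)/(x + 1)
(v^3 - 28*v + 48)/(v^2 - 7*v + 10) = (v^2 + 2*v - 24)/(v - 5)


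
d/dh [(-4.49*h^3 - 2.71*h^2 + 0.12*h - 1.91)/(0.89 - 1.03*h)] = (9.2494*h^3 - 9.197*h^2 - 4.8238*h - 1.8605)/(1.0609*h^2 - 1.8334*h + 0.7921)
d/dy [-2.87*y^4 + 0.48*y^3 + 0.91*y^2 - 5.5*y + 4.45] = -11.48*y^3 + 1.44*y^2 + 1.82*y - 5.5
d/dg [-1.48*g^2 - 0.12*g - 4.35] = -2.96*g - 0.12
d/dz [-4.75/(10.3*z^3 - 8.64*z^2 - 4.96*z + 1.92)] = (146.775*z^2 - 82.08*z - 23.56)/(10.3*z^3 - 8.64*z^2 - 4.96*z + 1.92)^2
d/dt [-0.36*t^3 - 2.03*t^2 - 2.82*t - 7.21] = -1.08*t^2 - 4.06*t - 2.82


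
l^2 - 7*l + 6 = (l - 6)*(l - 1)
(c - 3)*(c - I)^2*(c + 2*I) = c^4 - 3*c^3 + 3*c^2 - 9*c - 2*I*c + 6*I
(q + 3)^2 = q^2 + 6*q + 9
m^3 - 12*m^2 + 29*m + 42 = (m - 7)*(m - 6)*(m + 1)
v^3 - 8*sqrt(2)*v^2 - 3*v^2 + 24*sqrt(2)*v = v*(v - 3)*(v - 8*sqrt(2))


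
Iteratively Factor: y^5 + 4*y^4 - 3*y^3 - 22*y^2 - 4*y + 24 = (y + 2)*(y^4 + 2*y^3 - 7*y^2 - 8*y + 12) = (y - 2)*(y + 2)*(y^3 + 4*y^2 + y - 6) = (y - 2)*(y + 2)^2*(y^2 + 2*y - 3) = (y - 2)*(y + 2)^2*(y + 3)*(y - 1)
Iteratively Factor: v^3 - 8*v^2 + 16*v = (v - 4)*(v^2 - 4*v) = v*(v - 4)*(v - 4)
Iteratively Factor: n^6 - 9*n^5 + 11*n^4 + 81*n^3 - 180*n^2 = (n + 3)*(n^5 - 12*n^4 + 47*n^3 - 60*n^2) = (n - 5)*(n + 3)*(n^4 - 7*n^3 + 12*n^2) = (n - 5)*(n - 3)*(n + 3)*(n^3 - 4*n^2) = (n - 5)*(n - 4)*(n - 3)*(n + 3)*(n^2) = n*(n - 5)*(n - 4)*(n - 3)*(n + 3)*(n)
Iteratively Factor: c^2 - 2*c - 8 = (c - 4)*(c + 2)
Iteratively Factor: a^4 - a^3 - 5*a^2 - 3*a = (a - 3)*(a^3 + 2*a^2 + a) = a*(a - 3)*(a^2 + 2*a + 1) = a*(a - 3)*(a + 1)*(a + 1)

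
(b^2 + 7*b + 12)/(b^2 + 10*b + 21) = (b + 4)/(b + 7)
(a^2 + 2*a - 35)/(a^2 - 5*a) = (a + 7)/a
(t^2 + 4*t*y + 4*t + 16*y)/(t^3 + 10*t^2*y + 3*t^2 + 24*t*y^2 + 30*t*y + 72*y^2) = (t + 4)/(t^2 + 6*t*y + 3*t + 18*y)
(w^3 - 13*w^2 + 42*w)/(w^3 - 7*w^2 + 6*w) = (w - 7)/(w - 1)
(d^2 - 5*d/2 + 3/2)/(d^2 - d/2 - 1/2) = (2*d - 3)/(2*d + 1)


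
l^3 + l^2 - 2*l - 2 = (l + 1)*(l - sqrt(2))*(l + sqrt(2))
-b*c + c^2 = c*(-b + c)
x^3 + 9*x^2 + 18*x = x*(x + 3)*(x + 6)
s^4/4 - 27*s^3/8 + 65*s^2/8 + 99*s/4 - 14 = (s/4 + 1/2)*(s - 8)*(s - 7)*(s - 1/2)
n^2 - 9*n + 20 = (n - 5)*(n - 4)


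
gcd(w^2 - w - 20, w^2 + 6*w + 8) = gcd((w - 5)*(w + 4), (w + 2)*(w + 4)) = w + 4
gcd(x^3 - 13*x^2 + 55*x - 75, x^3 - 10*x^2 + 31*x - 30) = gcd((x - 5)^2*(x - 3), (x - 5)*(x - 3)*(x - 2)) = x^2 - 8*x + 15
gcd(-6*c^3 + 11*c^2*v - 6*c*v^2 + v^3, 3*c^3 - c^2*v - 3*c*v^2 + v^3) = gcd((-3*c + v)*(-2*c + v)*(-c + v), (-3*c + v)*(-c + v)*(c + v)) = 3*c^2 - 4*c*v + v^2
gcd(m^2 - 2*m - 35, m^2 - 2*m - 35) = m^2 - 2*m - 35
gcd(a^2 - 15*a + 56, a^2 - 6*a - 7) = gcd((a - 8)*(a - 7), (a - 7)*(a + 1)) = a - 7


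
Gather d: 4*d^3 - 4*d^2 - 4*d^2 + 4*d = 4*d^3 - 8*d^2 + 4*d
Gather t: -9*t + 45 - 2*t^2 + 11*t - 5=-2*t^2 + 2*t + 40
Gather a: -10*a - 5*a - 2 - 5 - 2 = -15*a - 9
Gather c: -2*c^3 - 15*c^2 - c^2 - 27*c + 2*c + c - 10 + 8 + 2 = -2*c^3 - 16*c^2 - 24*c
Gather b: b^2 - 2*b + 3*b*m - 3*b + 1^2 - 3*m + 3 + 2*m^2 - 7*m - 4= b^2 + b*(3*m - 5) + 2*m^2 - 10*m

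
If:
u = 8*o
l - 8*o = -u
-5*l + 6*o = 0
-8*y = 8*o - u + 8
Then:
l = 0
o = 0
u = 0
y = -1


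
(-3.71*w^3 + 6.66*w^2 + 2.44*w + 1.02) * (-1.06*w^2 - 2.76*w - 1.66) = 3.9326*w^5 + 3.18*w^4 - 14.8094*w^3 - 18.8712*w^2 - 6.8656*w - 1.6932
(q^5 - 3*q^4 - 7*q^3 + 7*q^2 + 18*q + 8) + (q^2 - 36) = q^5 - 3*q^4 - 7*q^3 + 8*q^2 + 18*q - 28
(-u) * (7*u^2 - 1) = -7*u^3 + u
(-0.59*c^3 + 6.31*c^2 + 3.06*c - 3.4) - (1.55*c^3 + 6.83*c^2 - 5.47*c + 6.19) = -2.14*c^3 - 0.52*c^2 + 8.53*c - 9.59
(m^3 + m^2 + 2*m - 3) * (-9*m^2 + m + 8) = -9*m^5 - 8*m^4 - 9*m^3 + 37*m^2 + 13*m - 24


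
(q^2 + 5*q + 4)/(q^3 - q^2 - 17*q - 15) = (q + 4)/(q^2 - 2*q - 15)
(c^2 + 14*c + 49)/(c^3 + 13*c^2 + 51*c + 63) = (c + 7)/(c^2 + 6*c + 9)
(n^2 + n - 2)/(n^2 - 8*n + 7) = (n + 2)/(n - 7)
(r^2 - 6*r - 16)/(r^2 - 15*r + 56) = (r + 2)/(r - 7)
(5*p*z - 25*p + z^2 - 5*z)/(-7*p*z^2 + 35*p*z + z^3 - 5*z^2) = (5*p + z)/(z*(-7*p + z))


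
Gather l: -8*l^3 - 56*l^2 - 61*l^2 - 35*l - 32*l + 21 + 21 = -8*l^3 - 117*l^2 - 67*l + 42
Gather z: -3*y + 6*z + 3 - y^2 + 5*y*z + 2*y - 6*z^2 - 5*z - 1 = -y^2 - y - 6*z^2 + z*(5*y + 1) + 2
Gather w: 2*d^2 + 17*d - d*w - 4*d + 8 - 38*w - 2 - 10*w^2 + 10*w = 2*d^2 + 13*d - 10*w^2 + w*(-d - 28) + 6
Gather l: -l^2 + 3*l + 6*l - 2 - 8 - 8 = -l^2 + 9*l - 18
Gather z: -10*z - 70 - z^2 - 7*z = -z^2 - 17*z - 70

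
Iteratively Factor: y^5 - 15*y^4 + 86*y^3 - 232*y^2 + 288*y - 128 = (y - 4)*(y^4 - 11*y^3 + 42*y^2 - 64*y + 32) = (y - 4)*(y - 1)*(y^3 - 10*y^2 + 32*y - 32) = (y - 4)^2*(y - 1)*(y^2 - 6*y + 8) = (y - 4)^3*(y - 1)*(y - 2)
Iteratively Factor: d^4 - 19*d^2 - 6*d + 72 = (d + 3)*(d^3 - 3*d^2 - 10*d + 24) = (d + 3)^2*(d^2 - 6*d + 8) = (d - 4)*(d + 3)^2*(d - 2)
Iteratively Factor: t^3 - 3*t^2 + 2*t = (t - 1)*(t^2 - 2*t) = (t - 2)*(t - 1)*(t)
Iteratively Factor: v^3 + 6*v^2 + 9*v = (v)*(v^2 + 6*v + 9) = v*(v + 3)*(v + 3)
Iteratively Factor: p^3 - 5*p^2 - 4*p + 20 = (p + 2)*(p^2 - 7*p + 10) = (p - 2)*(p + 2)*(p - 5)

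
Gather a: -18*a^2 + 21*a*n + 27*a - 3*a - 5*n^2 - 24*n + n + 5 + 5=-18*a^2 + a*(21*n + 24) - 5*n^2 - 23*n + 10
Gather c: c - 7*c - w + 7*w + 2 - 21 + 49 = -6*c + 6*w + 30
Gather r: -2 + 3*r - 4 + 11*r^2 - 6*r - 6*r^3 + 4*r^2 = -6*r^3 + 15*r^2 - 3*r - 6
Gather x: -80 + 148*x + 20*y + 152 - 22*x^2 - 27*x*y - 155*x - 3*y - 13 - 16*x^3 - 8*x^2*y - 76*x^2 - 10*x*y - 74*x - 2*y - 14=-16*x^3 + x^2*(-8*y - 98) + x*(-37*y - 81) + 15*y + 45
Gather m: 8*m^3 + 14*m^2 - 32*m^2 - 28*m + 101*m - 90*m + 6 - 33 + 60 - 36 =8*m^3 - 18*m^2 - 17*m - 3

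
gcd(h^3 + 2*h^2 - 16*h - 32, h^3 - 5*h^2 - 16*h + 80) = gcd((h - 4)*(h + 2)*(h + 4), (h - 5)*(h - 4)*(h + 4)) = h^2 - 16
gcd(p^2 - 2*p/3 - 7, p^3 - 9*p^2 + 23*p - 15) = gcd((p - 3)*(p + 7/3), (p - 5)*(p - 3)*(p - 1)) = p - 3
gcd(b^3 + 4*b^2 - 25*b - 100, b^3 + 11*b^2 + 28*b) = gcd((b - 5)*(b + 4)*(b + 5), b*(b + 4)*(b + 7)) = b + 4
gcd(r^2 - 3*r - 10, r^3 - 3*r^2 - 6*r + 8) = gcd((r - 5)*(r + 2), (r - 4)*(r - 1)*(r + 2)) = r + 2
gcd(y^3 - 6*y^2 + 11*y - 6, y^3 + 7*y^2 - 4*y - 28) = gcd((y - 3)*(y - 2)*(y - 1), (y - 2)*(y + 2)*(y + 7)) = y - 2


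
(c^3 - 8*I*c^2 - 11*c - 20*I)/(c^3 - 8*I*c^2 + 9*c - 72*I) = (c^3 - 8*I*c^2 - 11*c - 20*I)/(c^3 - 8*I*c^2 + 9*c - 72*I)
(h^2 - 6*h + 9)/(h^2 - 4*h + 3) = (h - 3)/(h - 1)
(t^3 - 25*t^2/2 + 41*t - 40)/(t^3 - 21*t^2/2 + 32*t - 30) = (t - 8)/(t - 6)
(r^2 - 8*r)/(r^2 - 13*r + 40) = r/(r - 5)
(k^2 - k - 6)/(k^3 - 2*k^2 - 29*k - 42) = (k - 3)/(k^2 - 4*k - 21)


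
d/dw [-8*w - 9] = -8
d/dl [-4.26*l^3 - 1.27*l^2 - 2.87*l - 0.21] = -12.78*l^2 - 2.54*l - 2.87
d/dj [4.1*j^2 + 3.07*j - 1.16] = 8.2*j + 3.07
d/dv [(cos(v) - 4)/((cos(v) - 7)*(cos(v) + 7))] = (cos(v)^2 - 8*cos(v) + 49)*sin(v)/((cos(v) - 7)^2*(cos(v) + 7)^2)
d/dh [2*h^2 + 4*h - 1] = 4*h + 4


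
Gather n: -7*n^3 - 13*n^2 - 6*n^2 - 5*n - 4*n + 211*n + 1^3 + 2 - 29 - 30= -7*n^3 - 19*n^2 + 202*n - 56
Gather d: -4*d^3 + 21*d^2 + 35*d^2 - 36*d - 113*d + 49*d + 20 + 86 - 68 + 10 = -4*d^3 + 56*d^2 - 100*d + 48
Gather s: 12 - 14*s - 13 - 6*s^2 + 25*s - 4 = -6*s^2 + 11*s - 5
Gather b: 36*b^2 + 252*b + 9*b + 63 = 36*b^2 + 261*b + 63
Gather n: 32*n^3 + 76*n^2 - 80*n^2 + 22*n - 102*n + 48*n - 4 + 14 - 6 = 32*n^3 - 4*n^2 - 32*n + 4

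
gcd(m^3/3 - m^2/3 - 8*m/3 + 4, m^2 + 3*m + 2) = 1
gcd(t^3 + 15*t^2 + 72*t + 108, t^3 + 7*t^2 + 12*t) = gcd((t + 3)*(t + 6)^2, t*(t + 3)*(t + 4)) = t + 3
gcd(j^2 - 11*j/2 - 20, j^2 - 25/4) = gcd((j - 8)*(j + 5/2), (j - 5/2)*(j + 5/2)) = j + 5/2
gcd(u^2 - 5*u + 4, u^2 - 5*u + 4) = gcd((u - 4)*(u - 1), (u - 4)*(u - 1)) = u^2 - 5*u + 4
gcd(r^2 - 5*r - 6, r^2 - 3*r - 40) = 1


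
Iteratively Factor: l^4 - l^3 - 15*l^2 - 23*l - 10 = (l + 1)*(l^3 - 2*l^2 - 13*l - 10) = (l + 1)^2*(l^2 - 3*l - 10) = (l - 5)*(l + 1)^2*(l + 2)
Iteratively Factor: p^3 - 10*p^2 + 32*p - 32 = (p - 4)*(p^2 - 6*p + 8) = (p - 4)^2*(p - 2)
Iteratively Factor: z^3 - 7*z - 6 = (z + 1)*(z^2 - z - 6) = (z + 1)*(z + 2)*(z - 3)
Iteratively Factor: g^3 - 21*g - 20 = (g + 1)*(g^2 - g - 20) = (g + 1)*(g + 4)*(g - 5)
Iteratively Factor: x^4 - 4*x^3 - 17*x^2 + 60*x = (x - 3)*(x^3 - x^2 - 20*x) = (x - 3)*(x + 4)*(x^2 - 5*x) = x*(x - 3)*(x + 4)*(x - 5)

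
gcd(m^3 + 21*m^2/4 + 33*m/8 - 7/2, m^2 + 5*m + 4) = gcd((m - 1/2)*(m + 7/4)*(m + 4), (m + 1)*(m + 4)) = m + 4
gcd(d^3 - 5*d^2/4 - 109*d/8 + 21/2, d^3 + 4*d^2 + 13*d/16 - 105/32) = d^2 + 11*d/4 - 21/8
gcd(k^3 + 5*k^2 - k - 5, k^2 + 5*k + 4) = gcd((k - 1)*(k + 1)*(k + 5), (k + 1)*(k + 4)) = k + 1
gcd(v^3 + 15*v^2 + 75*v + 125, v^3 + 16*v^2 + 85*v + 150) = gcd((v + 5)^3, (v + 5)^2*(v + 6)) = v^2 + 10*v + 25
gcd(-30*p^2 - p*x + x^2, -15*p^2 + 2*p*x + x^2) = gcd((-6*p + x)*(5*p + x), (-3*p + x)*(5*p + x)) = 5*p + x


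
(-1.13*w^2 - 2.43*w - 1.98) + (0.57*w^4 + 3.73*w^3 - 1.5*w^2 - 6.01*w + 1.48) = 0.57*w^4 + 3.73*w^3 - 2.63*w^2 - 8.44*w - 0.5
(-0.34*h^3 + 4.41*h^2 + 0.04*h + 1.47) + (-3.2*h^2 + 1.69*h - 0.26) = -0.34*h^3 + 1.21*h^2 + 1.73*h + 1.21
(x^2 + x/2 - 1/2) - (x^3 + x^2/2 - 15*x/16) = -x^3 + x^2/2 + 23*x/16 - 1/2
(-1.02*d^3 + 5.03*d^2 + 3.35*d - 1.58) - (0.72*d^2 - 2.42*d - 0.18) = -1.02*d^3 + 4.31*d^2 + 5.77*d - 1.4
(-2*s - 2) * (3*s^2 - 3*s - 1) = -6*s^3 + 8*s + 2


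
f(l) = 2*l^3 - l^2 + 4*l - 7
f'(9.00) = 472.00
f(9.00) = 1406.00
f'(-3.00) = 64.00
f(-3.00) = -82.00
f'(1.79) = 19.64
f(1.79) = 8.43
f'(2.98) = 51.32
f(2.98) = 48.97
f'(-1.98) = 31.48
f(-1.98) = -34.37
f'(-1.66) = 23.85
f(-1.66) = -25.54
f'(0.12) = 3.85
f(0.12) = -6.53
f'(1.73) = 18.50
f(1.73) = 7.28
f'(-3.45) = 82.32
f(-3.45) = -114.83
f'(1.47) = 14.03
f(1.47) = 3.07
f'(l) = 6*l^2 - 2*l + 4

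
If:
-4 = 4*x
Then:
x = -1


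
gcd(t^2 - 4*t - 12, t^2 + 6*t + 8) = t + 2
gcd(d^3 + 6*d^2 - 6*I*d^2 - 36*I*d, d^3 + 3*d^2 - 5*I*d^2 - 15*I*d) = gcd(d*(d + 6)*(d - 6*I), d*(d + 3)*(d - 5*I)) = d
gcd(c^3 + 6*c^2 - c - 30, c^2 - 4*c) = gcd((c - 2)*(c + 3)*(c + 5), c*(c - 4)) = 1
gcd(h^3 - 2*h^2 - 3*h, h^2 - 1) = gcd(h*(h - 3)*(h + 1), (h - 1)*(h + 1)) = h + 1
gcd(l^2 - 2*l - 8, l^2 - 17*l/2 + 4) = 1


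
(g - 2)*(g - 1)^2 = g^3 - 4*g^2 + 5*g - 2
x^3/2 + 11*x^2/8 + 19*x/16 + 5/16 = (x/2 + 1/4)*(x + 1)*(x + 5/4)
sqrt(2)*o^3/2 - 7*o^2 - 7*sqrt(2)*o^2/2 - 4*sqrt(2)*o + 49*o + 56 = (o - 8)*(o - 7*sqrt(2))*(sqrt(2)*o/2 + sqrt(2)/2)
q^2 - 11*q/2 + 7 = (q - 7/2)*(q - 2)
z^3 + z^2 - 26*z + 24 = (z - 4)*(z - 1)*(z + 6)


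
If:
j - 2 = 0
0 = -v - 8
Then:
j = 2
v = -8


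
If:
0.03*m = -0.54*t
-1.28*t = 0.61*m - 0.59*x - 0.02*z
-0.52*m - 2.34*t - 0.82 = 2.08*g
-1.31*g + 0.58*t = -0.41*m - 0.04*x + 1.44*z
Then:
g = -0.409514823884441*z - 0.247500335785517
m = 2.18407906071702*z - 0.782562311708014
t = 0.0434756839837786 - 0.12133772559539*z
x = 1.96097616656827*z - 0.714769719733309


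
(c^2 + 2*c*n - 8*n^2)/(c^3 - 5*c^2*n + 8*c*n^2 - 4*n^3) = (c + 4*n)/(c^2 - 3*c*n + 2*n^2)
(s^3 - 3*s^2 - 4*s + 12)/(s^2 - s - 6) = s - 2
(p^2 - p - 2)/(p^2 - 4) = (p + 1)/(p + 2)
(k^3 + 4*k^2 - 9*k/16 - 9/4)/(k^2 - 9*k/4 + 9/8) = (4*k^2 + 19*k + 12)/(2*(2*k - 3))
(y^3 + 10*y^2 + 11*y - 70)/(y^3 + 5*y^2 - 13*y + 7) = (y^2 + 3*y - 10)/(y^2 - 2*y + 1)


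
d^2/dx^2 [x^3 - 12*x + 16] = 6*x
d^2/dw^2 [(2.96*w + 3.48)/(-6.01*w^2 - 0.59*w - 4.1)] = (-(2.96*w + 3.48)*(12.02*w + 0.59)*(24.04*w + 1.18) + (106.7376*w + 45.3224)*(6.01*w^2 + 0.59*w + 4.1))/(6.01*w^2 + 0.59*w + 4.1)^3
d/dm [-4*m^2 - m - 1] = -8*m - 1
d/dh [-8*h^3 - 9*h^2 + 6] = 6*h*(-4*h - 3)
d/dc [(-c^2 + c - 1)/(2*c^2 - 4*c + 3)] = (2*c^2 - 2*c - 1)/(4*c^4 - 16*c^3 + 28*c^2 - 24*c + 9)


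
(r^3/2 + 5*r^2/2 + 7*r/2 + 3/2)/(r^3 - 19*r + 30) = (r^3 + 5*r^2 + 7*r + 3)/(2*(r^3 - 19*r + 30))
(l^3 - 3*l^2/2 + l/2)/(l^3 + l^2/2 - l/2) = (l - 1)/(l + 1)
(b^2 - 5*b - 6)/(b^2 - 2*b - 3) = (b - 6)/(b - 3)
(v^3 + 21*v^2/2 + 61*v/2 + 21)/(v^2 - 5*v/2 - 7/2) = (2*v^2 + 19*v + 42)/(2*v - 7)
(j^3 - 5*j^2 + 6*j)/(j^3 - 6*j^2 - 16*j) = (-j^2 + 5*j - 6)/(-j^2 + 6*j + 16)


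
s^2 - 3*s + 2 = (s - 2)*(s - 1)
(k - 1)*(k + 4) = k^2 + 3*k - 4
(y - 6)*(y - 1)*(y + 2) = y^3 - 5*y^2 - 8*y + 12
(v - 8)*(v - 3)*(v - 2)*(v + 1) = v^4 - 12*v^3 + 33*v^2 - 2*v - 48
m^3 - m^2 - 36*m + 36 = (m - 6)*(m - 1)*(m + 6)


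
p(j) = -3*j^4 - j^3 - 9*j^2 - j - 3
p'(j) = -12*j^3 - 3*j^2 - 18*j - 1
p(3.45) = -579.64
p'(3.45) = -591.57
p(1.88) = -80.81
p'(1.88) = -125.18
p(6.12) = -4783.93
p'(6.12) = -2974.17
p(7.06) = -8263.70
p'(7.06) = -4500.36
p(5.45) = -3084.37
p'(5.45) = -2130.75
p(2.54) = -204.86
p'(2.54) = -262.72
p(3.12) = -408.38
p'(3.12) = -450.82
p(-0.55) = -5.28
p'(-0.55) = 9.99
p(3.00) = -357.00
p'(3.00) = -406.00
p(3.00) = -357.00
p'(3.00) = -406.00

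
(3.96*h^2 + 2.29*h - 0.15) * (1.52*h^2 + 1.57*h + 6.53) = 6.0192*h^4 + 9.698*h^3 + 29.2261*h^2 + 14.7182*h - 0.9795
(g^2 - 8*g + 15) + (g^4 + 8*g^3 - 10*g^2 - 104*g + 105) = g^4 + 8*g^3 - 9*g^2 - 112*g + 120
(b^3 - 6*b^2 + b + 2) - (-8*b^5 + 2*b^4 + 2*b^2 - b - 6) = 8*b^5 - 2*b^4 + b^3 - 8*b^2 + 2*b + 8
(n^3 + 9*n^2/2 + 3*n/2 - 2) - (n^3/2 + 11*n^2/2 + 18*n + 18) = n^3/2 - n^2 - 33*n/2 - 20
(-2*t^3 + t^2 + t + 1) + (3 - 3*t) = -2*t^3 + t^2 - 2*t + 4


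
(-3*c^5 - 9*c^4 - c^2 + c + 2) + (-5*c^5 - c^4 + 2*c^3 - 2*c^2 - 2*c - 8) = -8*c^5 - 10*c^4 + 2*c^3 - 3*c^2 - c - 6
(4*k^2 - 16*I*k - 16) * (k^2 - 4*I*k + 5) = 4*k^4 - 32*I*k^3 - 60*k^2 - 16*I*k - 80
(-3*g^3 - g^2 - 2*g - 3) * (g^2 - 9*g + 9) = -3*g^5 + 26*g^4 - 20*g^3 + 6*g^2 + 9*g - 27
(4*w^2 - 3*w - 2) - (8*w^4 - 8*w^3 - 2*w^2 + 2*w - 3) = -8*w^4 + 8*w^3 + 6*w^2 - 5*w + 1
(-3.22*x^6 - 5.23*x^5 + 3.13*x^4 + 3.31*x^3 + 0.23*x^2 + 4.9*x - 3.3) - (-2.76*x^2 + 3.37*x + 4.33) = -3.22*x^6 - 5.23*x^5 + 3.13*x^4 + 3.31*x^3 + 2.99*x^2 + 1.53*x - 7.63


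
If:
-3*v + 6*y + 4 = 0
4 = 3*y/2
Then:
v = 20/3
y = 8/3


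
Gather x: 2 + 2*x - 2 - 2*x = 0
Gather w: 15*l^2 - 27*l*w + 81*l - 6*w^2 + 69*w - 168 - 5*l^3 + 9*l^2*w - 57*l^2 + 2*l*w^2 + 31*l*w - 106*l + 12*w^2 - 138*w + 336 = -5*l^3 - 42*l^2 - 25*l + w^2*(2*l + 6) + w*(9*l^2 + 4*l - 69) + 168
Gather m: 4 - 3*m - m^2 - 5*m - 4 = -m^2 - 8*m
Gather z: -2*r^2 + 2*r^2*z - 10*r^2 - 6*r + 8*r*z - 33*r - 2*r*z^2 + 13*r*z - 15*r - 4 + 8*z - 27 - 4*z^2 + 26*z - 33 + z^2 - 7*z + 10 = -12*r^2 - 54*r + z^2*(-2*r - 3) + z*(2*r^2 + 21*r + 27) - 54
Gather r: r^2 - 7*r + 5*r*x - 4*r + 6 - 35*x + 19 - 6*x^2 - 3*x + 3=r^2 + r*(5*x - 11) - 6*x^2 - 38*x + 28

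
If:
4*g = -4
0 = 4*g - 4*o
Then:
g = -1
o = -1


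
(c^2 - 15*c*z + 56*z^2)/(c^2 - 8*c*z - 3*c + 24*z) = (c - 7*z)/(c - 3)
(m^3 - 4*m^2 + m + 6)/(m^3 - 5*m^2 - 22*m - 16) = (m^2 - 5*m + 6)/(m^2 - 6*m - 16)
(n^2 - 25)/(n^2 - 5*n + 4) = (n^2 - 25)/(n^2 - 5*n + 4)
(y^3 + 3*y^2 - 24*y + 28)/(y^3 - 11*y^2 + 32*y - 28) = (y + 7)/(y - 7)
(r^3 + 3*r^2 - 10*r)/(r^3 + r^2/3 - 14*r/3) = 3*(r + 5)/(3*r + 7)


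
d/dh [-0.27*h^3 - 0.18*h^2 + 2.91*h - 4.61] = -0.81*h^2 - 0.36*h + 2.91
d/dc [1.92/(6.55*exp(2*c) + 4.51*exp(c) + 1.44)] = (-25.152*exp(c) - 8.6592)*exp(c)/(6.55*exp(2*c) + 4.51*exp(c) + 1.44)^2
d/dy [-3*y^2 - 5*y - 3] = -6*y - 5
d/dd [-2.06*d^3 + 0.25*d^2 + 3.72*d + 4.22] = -6.18*d^2 + 0.5*d + 3.72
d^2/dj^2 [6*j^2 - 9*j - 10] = 12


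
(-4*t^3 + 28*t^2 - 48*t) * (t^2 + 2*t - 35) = -4*t^5 + 20*t^4 + 148*t^3 - 1076*t^2 + 1680*t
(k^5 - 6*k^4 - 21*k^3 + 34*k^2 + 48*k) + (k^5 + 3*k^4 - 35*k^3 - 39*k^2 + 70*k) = 2*k^5 - 3*k^4 - 56*k^3 - 5*k^2 + 118*k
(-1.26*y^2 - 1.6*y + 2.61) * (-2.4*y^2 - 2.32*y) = 3.024*y^4 + 6.7632*y^3 - 2.552*y^2 - 6.0552*y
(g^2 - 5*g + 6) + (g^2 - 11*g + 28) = 2*g^2 - 16*g + 34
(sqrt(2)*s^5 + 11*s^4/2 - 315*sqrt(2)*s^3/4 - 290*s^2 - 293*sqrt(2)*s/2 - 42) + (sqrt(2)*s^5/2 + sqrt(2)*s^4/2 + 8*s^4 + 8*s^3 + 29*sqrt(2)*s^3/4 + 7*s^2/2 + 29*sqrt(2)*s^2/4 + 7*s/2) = 3*sqrt(2)*s^5/2 + sqrt(2)*s^4/2 + 27*s^4/2 - 143*sqrt(2)*s^3/2 + 8*s^3 - 573*s^2/2 + 29*sqrt(2)*s^2/4 - 293*sqrt(2)*s/2 + 7*s/2 - 42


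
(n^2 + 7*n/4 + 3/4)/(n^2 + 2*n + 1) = (n + 3/4)/(n + 1)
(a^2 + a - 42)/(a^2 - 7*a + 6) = (a + 7)/(a - 1)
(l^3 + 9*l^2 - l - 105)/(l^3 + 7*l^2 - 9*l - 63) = (l + 5)/(l + 3)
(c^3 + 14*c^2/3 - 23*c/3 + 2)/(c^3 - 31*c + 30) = (c - 1/3)/(c - 5)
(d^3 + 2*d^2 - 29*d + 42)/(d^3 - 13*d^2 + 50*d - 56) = (d^2 + 4*d - 21)/(d^2 - 11*d + 28)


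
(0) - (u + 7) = -u - 7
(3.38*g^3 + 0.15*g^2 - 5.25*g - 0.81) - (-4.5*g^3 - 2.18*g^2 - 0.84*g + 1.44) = 7.88*g^3 + 2.33*g^2 - 4.41*g - 2.25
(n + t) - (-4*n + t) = 5*n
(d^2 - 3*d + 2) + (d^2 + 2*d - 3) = 2*d^2 - d - 1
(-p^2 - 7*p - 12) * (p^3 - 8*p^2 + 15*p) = -p^5 + p^4 + 29*p^3 - 9*p^2 - 180*p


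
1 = 1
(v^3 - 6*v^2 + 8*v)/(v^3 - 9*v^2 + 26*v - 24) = v/(v - 3)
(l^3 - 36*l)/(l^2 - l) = (l^2 - 36)/(l - 1)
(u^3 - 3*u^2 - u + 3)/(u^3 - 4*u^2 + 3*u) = (u + 1)/u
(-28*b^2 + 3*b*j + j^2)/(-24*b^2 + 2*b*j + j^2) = (7*b + j)/(6*b + j)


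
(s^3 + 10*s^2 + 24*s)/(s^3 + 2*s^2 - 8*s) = (s + 6)/(s - 2)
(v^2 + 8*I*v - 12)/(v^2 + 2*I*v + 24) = (v + 2*I)/(v - 4*I)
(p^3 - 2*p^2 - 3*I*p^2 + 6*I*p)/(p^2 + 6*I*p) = (p^2 - 2*p - 3*I*p + 6*I)/(p + 6*I)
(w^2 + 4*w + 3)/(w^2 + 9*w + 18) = (w + 1)/(w + 6)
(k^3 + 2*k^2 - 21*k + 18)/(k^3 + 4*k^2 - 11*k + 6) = (k - 3)/(k - 1)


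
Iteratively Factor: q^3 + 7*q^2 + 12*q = (q)*(q^2 + 7*q + 12) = q*(q + 3)*(q + 4)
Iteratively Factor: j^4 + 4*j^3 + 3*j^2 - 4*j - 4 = (j + 2)*(j^3 + 2*j^2 - j - 2) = (j + 2)^2*(j^2 - 1) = (j - 1)*(j + 2)^2*(j + 1)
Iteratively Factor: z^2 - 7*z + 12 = (z - 3)*(z - 4)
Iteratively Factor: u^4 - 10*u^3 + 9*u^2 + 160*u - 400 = (u - 5)*(u^3 - 5*u^2 - 16*u + 80) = (u - 5)^2*(u^2 - 16) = (u - 5)^2*(u - 4)*(u + 4)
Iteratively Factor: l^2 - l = (l)*(l - 1)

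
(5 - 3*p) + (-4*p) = 5 - 7*p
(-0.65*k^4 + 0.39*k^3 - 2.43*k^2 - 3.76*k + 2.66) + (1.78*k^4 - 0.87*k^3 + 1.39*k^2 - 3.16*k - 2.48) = 1.13*k^4 - 0.48*k^3 - 1.04*k^2 - 6.92*k + 0.18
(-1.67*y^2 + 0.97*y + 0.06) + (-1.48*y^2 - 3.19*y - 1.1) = -3.15*y^2 - 2.22*y - 1.04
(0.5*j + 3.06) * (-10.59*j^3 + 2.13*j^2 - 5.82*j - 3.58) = -5.295*j^4 - 31.3404*j^3 + 3.6078*j^2 - 19.5992*j - 10.9548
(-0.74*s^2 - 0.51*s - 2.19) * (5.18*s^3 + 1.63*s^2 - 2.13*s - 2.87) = -3.8332*s^5 - 3.848*s^4 - 10.5993*s^3 - 0.359599999999999*s^2 + 6.1284*s + 6.2853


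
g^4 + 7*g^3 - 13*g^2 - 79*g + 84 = (g - 3)*(g - 1)*(g + 4)*(g + 7)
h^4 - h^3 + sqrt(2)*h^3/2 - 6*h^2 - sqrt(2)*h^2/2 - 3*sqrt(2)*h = h*(h - 3)*(h + 2)*(h + sqrt(2)/2)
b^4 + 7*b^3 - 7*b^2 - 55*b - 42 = (b - 3)*(b + 1)*(b + 2)*(b + 7)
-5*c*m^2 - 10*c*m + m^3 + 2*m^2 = m*(-5*c + m)*(m + 2)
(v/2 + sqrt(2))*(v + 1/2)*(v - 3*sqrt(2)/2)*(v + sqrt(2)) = v^4/2 + v^3/4 + 3*sqrt(2)*v^3/4 - 5*v^2/2 + 3*sqrt(2)*v^2/8 - 3*sqrt(2)*v - 5*v/4 - 3*sqrt(2)/2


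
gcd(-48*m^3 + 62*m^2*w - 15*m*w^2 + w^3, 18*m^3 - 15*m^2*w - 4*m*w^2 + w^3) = 6*m^2 - 7*m*w + w^2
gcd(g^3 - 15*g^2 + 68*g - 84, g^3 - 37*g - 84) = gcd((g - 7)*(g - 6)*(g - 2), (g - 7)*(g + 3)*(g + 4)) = g - 7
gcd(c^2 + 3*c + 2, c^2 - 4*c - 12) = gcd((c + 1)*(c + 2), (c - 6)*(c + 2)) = c + 2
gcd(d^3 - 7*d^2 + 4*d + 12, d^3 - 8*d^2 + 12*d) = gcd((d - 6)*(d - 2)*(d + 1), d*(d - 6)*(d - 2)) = d^2 - 8*d + 12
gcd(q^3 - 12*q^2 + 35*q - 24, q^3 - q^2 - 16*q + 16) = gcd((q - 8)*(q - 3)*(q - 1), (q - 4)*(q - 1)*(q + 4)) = q - 1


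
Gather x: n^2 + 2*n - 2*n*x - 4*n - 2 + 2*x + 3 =n^2 - 2*n + x*(2 - 2*n) + 1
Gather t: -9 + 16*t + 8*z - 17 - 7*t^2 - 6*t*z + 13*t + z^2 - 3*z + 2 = -7*t^2 + t*(29 - 6*z) + z^2 + 5*z - 24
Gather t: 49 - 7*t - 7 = 42 - 7*t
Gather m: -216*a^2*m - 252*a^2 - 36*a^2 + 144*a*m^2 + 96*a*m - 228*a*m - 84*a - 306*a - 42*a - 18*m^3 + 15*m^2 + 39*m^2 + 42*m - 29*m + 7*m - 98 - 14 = -288*a^2 - 432*a - 18*m^3 + m^2*(144*a + 54) + m*(-216*a^2 - 132*a + 20) - 112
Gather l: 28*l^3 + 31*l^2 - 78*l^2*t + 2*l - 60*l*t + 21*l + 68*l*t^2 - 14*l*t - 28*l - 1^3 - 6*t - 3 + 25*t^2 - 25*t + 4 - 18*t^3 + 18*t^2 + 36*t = 28*l^3 + l^2*(31 - 78*t) + l*(68*t^2 - 74*t - 5) - 18*t^3 + 43*t^2 + 5*t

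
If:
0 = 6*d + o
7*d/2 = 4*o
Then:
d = 0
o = 0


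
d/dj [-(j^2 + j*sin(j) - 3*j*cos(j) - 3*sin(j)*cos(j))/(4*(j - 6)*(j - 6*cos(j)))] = ((j - 6)*(j - 6*cos(j))*(-3*j*sin(j) - j*cos(j) - 2*j - sin(j) + 3*cos(j) + 3*cos(2*j)) + (j - 6)*(6*sin(j) + 1)*(j^2 + j*sin(j) - 3*j*cos(j) - 3*sin(2*j)/2) + (j - 6*cos(j))*(j^2 + j*sin(j) - 3*j*cos(j) - 3*sin(2*j)/2))/(4*(j - 6)^2*(j - 6*cos(j))^2)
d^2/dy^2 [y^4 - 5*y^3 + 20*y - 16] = 6*y*(2*y - 5)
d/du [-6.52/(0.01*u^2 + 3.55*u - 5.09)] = (0.1304*u + 23.146)/(0.01*u^2 + 3.55*u - 5.09)^2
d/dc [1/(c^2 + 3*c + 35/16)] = 256*(-2*c - 3)/(16*c^2 + 48*c + 35)^2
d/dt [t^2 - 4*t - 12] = 2*t - 4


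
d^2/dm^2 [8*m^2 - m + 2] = 16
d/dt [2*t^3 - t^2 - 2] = 2*t*(3*t - 1)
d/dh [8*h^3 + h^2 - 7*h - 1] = 24*h^2 + 2*h - 7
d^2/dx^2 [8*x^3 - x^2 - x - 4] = 48*x - 2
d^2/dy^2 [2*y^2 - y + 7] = 4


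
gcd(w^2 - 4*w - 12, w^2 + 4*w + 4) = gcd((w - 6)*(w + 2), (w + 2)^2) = w + 2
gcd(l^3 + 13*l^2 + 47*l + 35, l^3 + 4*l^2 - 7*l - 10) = l^2 + 6*l + 5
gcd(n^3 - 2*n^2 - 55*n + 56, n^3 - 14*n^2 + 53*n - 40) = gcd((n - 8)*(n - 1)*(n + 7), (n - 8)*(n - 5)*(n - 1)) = n^2 - 9*n + 8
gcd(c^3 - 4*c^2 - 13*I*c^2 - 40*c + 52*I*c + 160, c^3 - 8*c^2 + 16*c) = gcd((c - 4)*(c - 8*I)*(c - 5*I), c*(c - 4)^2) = c - 4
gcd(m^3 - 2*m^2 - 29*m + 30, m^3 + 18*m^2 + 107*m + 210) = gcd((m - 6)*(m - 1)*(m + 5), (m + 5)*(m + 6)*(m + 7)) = m + 5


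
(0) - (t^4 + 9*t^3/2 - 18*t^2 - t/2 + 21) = -t^4 - 9*t^3/2 + 18*t^2 + t/2 - 21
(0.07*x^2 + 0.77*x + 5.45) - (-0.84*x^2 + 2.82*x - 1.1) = 0.91*x^2 - 2.05*x + 6.55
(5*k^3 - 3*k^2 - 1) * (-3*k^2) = -15*k^5 + 9*k^4 + 3*k^2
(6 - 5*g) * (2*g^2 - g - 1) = -10*g^3 + 17*g^2 - g - 6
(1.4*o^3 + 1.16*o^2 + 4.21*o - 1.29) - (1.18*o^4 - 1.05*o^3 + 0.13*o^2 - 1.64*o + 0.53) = -1.18*o^4 + 2.45*o^3 + 1.03*o^2 + 5.85*o - 1.82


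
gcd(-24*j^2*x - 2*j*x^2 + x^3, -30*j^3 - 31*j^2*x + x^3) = -6*j + x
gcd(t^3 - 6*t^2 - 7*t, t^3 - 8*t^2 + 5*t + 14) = t^2 - 6*t - 7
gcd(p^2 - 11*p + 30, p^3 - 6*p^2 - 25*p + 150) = p^2 - 11*p + 30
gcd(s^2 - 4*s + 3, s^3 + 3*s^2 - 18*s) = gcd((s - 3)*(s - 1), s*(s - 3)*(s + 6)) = s - 3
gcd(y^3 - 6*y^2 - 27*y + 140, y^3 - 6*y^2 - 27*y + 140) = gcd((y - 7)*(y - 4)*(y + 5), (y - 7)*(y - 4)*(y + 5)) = y^3 - 6*y^2 - 27*y + 140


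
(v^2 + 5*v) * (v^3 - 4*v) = v^5 + 5*v^4 - 4*v^3 - 20*v^2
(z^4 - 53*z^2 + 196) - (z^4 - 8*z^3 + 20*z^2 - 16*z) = 8*z^3 - 73*z^2 + 16*z + 196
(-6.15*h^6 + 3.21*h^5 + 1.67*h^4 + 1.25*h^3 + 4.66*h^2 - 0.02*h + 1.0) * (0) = 0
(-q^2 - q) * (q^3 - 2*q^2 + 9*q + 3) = -q^5 + q^4 - 7*q^3 - 12*q^2 - 3*q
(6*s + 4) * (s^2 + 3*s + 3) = 6*s^3 + 22*s^2 + 30*s + 12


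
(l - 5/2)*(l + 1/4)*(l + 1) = l^3 - 5*l^2/4 - 23*l/8 - 5/8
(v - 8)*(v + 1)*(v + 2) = v^3 - 5*v^2 - 22*v - 16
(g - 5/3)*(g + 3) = g^2 + 4*g/3 - 5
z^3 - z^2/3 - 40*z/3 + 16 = (z - 3)*(z - 4/3)*(z + 4)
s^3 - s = s*(s - 1)*(s + 1)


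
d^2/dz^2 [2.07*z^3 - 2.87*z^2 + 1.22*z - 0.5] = 12.42*z - 5.74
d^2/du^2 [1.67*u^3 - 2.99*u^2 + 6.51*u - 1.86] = 10.02*u - 5.98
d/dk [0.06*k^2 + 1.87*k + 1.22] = 0.12*k + 1.87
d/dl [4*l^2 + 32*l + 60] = 8*l + 32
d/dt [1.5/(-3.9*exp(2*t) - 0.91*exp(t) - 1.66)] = (11.7*exp(t) + 1.365)*exp(t)/(3.9*exp(2*t) + 0.91*exp(t) + 1.66)^2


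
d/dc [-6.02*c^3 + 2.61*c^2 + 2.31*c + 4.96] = -18.06*c^2 + 5.22*c + 2.31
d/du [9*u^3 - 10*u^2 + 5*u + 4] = 27*u^2 - 20*u + 5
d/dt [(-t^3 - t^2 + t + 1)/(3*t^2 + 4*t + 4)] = t*(-3*t^3 - 8*t^2 - 19*t - 14)/(9*t^4 + 24*t^3 + 40*t^2 + 32*t + 16)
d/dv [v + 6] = 1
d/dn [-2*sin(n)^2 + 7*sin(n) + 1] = (7 - 4*sin(n))*cos(n)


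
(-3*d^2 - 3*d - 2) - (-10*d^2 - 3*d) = 7*d^2 - 2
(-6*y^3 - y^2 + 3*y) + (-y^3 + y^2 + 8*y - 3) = -7*y^3 + 11*y - 3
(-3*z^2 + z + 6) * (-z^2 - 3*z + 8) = 3*z^4 + 8*z^3 - 33*z^2 - 10*z + 48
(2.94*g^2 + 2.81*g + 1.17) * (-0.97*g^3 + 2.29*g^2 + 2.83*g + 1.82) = -2.8518*g^5 + 4.0069*g^4 + 13.6202*g^3 + 15.9824*g^2 + 8.4253*g + 2.1294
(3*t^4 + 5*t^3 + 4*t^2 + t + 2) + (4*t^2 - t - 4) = 3*t^4 + 5*t^3 + 8*t^2 - 2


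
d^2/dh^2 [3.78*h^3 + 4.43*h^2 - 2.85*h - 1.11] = 22.68*h + 8.86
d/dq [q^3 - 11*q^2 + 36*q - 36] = 3*q^2 - 22*q + 36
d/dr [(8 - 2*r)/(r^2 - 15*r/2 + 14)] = 8/(4*r^2 - 28*r + 49)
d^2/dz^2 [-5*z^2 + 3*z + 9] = -10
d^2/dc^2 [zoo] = 0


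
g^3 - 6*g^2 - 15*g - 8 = (g - 8)*(g + 1)^2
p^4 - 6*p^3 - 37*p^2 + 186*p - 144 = (p - 8)*(p - 3)*(p - 1)*(p + 6)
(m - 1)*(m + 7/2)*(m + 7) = m^3 + 19*m^2/2 + 14*m - 49/2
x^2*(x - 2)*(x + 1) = x^4 - x^3 - 2*x^2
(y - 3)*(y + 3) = y^2 - 9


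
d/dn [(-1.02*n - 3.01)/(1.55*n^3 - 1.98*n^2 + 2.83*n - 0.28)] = (3.162*n^3 + 11.9769*n^2 - 11.9196*n + 8.8039)/(2.4025*n^6 - 6.138*n^5 + 12.6934*n^4 - 12.0748*n^3 + 9.1177*n^2 - 1.5848*n + 0.0784)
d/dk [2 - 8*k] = -8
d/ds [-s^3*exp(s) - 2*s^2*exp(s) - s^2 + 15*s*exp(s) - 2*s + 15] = -s^3*exp(s) - 5*s^2*exp(s) + 11*s*exp(s) - 2*s + 15*exp(s) - 2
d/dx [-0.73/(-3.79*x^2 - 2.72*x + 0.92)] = (-5.5334*x - 1.9856)/(3.79*x^2 + 2.72*x - 0.92)^2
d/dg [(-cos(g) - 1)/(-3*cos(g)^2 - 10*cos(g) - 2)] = (3*cos(g)^2 + 6*cos(g) + 8)*sin(g)/(-3*sin(g)^2 + 10*cos(g) + 5)^2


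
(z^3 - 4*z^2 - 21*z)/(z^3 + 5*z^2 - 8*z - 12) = z*(z^2 - 4*z - 21)/(z^3 + 5*z^2 - 8*z - 12)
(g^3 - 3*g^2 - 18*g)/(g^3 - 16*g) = (g^2 - 3*g - 18)/(g^2 - 16)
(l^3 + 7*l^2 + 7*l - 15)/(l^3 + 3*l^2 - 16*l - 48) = (l^2 + 4*l - 5)/(l^2 - 16)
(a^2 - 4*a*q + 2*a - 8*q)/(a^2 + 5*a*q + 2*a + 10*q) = (a - 4*q)/(a + 5*q)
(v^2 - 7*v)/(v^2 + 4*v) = (v - 7)/(v + 4)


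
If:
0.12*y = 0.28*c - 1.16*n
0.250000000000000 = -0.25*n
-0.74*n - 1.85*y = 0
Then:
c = -3.97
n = -1.00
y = 0.40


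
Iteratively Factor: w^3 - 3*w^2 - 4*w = (w)*(w^2 - 3*w - 4) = w*(w - 4)*(w + 1)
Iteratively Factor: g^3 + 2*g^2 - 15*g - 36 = (g + 3)*(g^2 - g - 12) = (g + 3)^2*(g - 4)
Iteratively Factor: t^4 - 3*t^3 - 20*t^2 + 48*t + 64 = (t - 4)*(t^3 + t^2 - 16*t - 16) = (t - 4)^2*(t^2 + 5*t + 4) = (t - 4)^2*(t + 1)*(t + 4)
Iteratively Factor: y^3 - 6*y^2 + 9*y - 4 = (y - 4)*(y^2 - 2*y + 1) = (y - 4)*(y - 1)*(y - 1)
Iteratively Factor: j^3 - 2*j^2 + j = (j)*(j^2 - 2*j + 1) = j*(j - 1)*(j - 1)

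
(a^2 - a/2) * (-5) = -5*a^2 + 5*a/2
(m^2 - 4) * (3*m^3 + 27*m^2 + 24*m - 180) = 3*m^5 + 27*m^4 + 12*m^3 - 288*m^2 - 96*m + 720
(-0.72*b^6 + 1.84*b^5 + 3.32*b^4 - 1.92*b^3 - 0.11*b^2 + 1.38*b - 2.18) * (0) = 0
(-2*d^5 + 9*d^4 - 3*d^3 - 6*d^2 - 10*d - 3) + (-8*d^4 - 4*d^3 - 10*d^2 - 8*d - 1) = -2*d^5 + d^4 - 7*d^3 - 16*d^2 - 18*d - 4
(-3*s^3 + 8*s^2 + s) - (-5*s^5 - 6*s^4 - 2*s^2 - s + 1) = 5*s^5 + 6*s^4 - 3*s^3 + 10*s^2 + 2*s - 1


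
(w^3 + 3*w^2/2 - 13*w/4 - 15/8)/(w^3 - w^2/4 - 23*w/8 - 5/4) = (4*w^2 + 4*w - 15)/(4*w^2 - 3*w - 10)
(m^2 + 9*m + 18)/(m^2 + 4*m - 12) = (m + 3)/(m - 2)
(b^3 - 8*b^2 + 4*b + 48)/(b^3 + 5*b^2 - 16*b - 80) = (b^2 - 4*b - 12)/(b^2 + 9*b + 20)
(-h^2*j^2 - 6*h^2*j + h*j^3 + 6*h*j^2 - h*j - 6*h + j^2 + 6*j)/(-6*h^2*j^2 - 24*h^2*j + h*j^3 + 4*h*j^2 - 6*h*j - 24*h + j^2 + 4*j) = (h*j + 6*h - j^2 - 6*j)/(6*h*j + 24*h - j^2 - 4*j)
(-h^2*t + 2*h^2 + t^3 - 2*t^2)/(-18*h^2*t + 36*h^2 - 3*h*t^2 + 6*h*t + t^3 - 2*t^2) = (-h^2 + t^2)/(-18*h^2 - 3*h*t + t^2)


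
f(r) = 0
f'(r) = 0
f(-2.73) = 0.00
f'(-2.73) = 0.00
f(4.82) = 0.00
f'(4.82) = 0.00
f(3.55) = 0.00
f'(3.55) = 0.00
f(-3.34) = 0.00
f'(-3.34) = 0.00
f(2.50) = 0.00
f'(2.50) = 0.00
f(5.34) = 0.00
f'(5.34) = 0.00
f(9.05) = 0.00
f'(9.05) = 0.00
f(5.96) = 0.00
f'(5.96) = 0.00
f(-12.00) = 0.00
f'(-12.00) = 0.00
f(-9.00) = 0.00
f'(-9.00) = 0.00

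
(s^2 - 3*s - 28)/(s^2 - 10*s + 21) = (s + 4)/(s - 3)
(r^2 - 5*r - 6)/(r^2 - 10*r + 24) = (r + 1)/(r - 4)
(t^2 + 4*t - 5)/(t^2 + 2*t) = (t^2 + 4*t - 5)/(t*(t + 2))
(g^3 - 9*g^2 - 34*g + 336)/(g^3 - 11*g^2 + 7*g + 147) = (g^2 - 2*g - 48)/(g^2 - 4*g - 21)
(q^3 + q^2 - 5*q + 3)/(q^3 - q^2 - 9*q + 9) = (q - 1)/(q - 3)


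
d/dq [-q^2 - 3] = -2*q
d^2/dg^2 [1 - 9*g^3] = -54*g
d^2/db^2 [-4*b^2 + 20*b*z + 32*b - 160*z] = -8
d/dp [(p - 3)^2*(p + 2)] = (p - 3)*(3*p + 1)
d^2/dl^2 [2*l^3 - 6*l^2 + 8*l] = 12*l - 12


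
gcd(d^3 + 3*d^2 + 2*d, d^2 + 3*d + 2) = d^2 + 3*d + 2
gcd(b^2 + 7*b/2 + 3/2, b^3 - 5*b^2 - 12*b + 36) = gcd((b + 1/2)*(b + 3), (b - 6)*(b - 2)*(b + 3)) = b + 3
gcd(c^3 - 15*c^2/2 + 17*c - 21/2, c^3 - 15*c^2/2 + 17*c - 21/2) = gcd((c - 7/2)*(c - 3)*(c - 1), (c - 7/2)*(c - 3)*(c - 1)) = c^3 - 15*c^2/2 + 17*c - 21/2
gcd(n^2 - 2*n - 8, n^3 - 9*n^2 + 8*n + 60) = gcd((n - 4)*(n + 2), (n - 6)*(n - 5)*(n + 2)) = n + 2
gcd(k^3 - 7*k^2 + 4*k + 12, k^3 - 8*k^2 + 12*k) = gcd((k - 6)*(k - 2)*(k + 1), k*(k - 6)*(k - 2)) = k^2 - 8*k + 12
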